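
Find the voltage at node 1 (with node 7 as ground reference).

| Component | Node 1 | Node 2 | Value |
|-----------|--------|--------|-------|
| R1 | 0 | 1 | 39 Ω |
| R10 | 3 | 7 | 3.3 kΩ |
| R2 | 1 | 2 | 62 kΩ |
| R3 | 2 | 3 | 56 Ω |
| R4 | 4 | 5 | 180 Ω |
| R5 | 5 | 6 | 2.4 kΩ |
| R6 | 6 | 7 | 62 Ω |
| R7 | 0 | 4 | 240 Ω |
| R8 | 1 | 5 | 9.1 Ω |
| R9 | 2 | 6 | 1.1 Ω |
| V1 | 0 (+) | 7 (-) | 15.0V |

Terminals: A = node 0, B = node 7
Nodal analysis, taking node 7 as the 0 V reference.
Source V1 fixes V_0 = 15 V.
KCL at each unknown node (sum of currents leaving = 0; resistances in Ω):
  Node 1: (V_1 - 15)/39 + (V_1 - V_2)/62000 + (V_1 - V_5)/9.1 = 0
  Node 2: (V_2 - V_1)/62000 + (V_2 - V_3)/56 + (V_2 - V_6)/1.1 = 0
  Node 3: (V_3 - V_2)/56 + (V_3 - 0)/3300 = 0
  Node 4: (V_4 - V_5)/180 + (V_4 - 15)/240 = 0
  Node 5: (V_5 - V_4)/180 + (V_5 - V_6)/2400 + (V_5 - V_1)/9.1 = 0
  Node 6: (V_6 - V_5)/2400 + (V_6 - 0)/62 + (V_6 - V_2)/1.1 = 0
Collecting terms (coefficients in siemens):
  0.1355·V_1 - 0.00001613·V_2 - 0.1099·V_5 = 0.3846
  0.927·V_2 - 0.00001613·V_1 - 0.01786·V_3 - 0.9091·V_6 = 0
  0.01816·V_3 - 0.01786·V_2 = 0
  0.009722·V_4 - 0.005556·V_5 = 0.0625
  0.1159·V_5 - 0.1099·V_1 - 0.005556·V_4 - 0.0004167·V_6 = 0
  0.9256·V_6 - 0.9091·V_2 - 0.0004167·V_5 = 0
Solving these 6 simultaneous equations (Gaussian elimination) gives:
  V_1 = 14.78 V, V_2 = 0.3784 V, V_3 = 0.3721 V, V_4 = 14.85 V
  V_5 = 14.73 V, V_6 = 0.3783 V
The requested potential is V_1 = 14.78 V.

Final answer: V_1 = 14.78 V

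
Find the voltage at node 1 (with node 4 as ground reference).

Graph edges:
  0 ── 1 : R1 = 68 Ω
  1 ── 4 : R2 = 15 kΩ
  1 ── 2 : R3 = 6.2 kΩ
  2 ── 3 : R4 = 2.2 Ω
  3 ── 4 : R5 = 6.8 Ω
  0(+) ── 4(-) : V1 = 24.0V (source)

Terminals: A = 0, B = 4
Nodal analysis, taking node 4 as the 0 V reference.
Source V1 fixes V_0 = 24 V.
KCL at each unknown node (sum of currents leaving = 0; resistances in Ω):
  Node 1: (V_1 - 24)/68 + (V_1 - 0)/15000 + (V_1 - V_2)/6200 = 0
  Node 2: (V_2 - V_1)/6200 + (V_2 - V_3)/2.2 = 0
  Node 3: (V_3 - V_2)/2.2 + (V_3 - 0)/6.8 = 0
Collecting terms (coefficients in siemens):
  0.01493·V_1 - 0.0001613·V_2 = 0.3529
  0.4547·V_2 - 0.0001613·V_1 - 0.4545·V_3 = 0
  0.6016·V_3 - 0.4545·V_2 = 0
Solving these 3 simultaneous equations (Gaussian elimination) gives:
  V_1 = 23.63 V, V_2 = 0.03426 V, V_3 = 0.02588 V
The requested potential is V_1 = 23.63 V.

Final answer: V_1 = 23.63 V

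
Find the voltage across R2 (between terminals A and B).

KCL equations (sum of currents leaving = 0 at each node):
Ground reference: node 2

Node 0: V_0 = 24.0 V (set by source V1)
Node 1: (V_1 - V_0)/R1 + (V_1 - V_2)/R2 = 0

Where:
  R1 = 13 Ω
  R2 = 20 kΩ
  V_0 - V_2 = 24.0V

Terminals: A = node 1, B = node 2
R1 and R2 are in series across V1 (node 0 → node 1 → node 2), and the output A–B is taken across R2, so this is a voltage divider.
Series current: I = V1/(R1 + R2) = 24/(13 + 20000) = 24/20010 = 0.001199 A
V_R2 = I × R2 = V1 × R2/(R1 + R2) = 24 × 20000/20010 = 23.98 V

Final answer: 23.98 V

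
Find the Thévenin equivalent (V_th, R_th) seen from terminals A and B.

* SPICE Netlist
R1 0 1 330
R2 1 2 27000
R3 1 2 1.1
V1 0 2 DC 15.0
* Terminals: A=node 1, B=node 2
Step 1 — V_th is the open-circuit voltage V_A - V_B (nothing connected across the terminals).
Nodal analysis, taking node 2 as the 0 V reference.
Source V1 fixes V_0 = 15 V.
KCL at each unknown node (sum of currents leaving = 0; resistances in Ω):
  Node 1: (V_1 - 15)/330 + (V_1 - 0)/27000 + (V_1 - 0)/1.1 = 0
Collecting terms: 0.9122 × V_1 = 0.04545  =>  V_1 = 0.04983 V
V_th = V_1 - V_2 = 0.04983 - 0 = 0.04983 V
Step 2 — R_th: zero the source — replace V1 by a short circuit (node 2 merges into node 0) — and find the resistance seen between A (node 1) and B (node 0).
Reduce the network between node 1 (A) and node 0 (B) by series/parallel combination:
  Rp1 = R1 ‖ R2 ‖ R3 (parallel, all between nodes 0 and 1) = 1/(1/330 + 1/27000 + 1/1.1) = 1.096 Ω
R_th = 1.096 Ω

Final answer: V_th = 0.04983 V, R_th = 1.096 Ω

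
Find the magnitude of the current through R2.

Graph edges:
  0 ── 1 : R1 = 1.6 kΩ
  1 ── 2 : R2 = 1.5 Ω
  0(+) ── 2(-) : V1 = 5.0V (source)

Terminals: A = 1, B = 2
Nodal analysis, taking node 2 as the 0 V reference.
Source V1 fixes V_0 = 5 V.
KCL at each unknown node (sum of currents leaving = 0; resistances in Ω):
  Node 1: (V_1 - 5)/1600 + (V_1 - 0)/1.5 = 0
Collecting terms: 0.6673 × V_1 = 0.003125  =>  V_1 = 0.004683 V
I_R2 = (V_1 - V_2)/R2 = (0.004683 - 0)/1.5 = 0.003122 A
|I_R2| = 0.003122 A

Final answer: |I_R2| = 0.003122 A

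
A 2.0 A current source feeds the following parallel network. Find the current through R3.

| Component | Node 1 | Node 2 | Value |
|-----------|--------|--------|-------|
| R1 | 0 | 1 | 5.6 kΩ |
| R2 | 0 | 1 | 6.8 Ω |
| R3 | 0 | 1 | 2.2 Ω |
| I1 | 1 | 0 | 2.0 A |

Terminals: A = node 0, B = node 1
All resistors sit directly between nodes 0 and 1, so they are in parallel and share one voltage V; the full source current 2 A splits among them.
1/R_par = 1/5600 + 1/6.8 + 1/2.2 = 0.6018 S  =>  R_par = 1.662 Ω
V = I × R_par = 2 × 1.662 = 3.323 V
I_R3 = V/R3 = 3.323/2.2 = 1.511 A

Final answer: 1.511 A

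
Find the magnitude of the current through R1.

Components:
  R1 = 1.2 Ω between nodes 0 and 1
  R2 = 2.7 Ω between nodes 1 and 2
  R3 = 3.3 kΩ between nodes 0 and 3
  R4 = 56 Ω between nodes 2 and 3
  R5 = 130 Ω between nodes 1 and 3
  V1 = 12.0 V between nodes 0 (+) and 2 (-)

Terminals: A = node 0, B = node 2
Nodal analysis, taking node 2 as the 0 V reference.
Source V1 fixes V_0 = 12 V.
KCL at each unknown node (sum of currents leaving = 0; resistances in Ω):
  Node 1: (V_1 - 12)/1.2 + (V_1 - 0)/2.7 + (V_1 - V_3)/130 = 0
  Node 3: (V_3 - 12)/3300 + (V_3 - 0)/56 + (V_3 - V_1)/130 = 0
Collecting terms (coefficients in siemens):
  1.211·V_1 - 0.007692·V_3 = 10
  0.02585·V_3 - 0.007692·V_1 = 0.003636
Determinant D = (1.211)(0.02585) - (-0.007692)(-0.007692) = 0.03126
V_1 = [(10)(0.02585) - (-0.007692)(0.003636)]/D = 8.271 V
V_3 = [(1.211)(0.003636) - (10)(-0.007692)]/D = 2.602 V
I_R1 = (V_0 - V_1)/R1 = (12 - 8.271)/1.2 = 3.107 A
|I_R1| = 3.107 A

Final answer: |I_R1| = 3.107 A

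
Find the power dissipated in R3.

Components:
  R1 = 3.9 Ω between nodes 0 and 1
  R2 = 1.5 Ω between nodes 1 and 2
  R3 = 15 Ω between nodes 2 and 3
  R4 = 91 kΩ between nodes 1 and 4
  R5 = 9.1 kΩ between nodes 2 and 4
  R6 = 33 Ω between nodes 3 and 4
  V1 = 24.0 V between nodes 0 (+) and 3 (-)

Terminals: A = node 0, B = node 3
Nodal analysis, taking node 3 as the 0 V reference.
Source V1 fixes V_0 = 24 V.
KCL at each unknown node (sum of currents leaving = 0; resistances in Ω):
  Node 1: (V_1 - 24)/3.9 + (V_1 - V_2)/1.5 + (V_1 - V_4)/91000 = 0
  Node 2: (V_2 - V_1)/1.5 + (V_2 - 0)/15 + (V_2 - V_4)/9100 = 0
  Node 4: (V_4 - V_1)/91000 + (V_4 - V_2)/9100 + (V_4 - 0)/33 = 0
Collecting terms (coefficients in siemens):
  0.9231·V_1 - 0.6667·V_2 - 0.00001099·V_4 = 6.154
  0.7334·V_2 - 0.6667·V_1 - 0.0001099·V_4 = 0
  0.03042·V_4 - 0.00001099·V_1 - 0.0001099·V_2 = 0
Solving these 3 simultaneous equations (Gaussian elimination) gives:
  V_1 = 19.41 V, V_2 = 17.64 V, V_4 = 0.07072 V
I_R3 = (V_2 - V_3)/R3 = (17.64 - 0)/15 = 1.176 A
P_R3 = I_R3² × R3 = (1.176)² × 15 = 20.74 W

Final answer: 20.74 W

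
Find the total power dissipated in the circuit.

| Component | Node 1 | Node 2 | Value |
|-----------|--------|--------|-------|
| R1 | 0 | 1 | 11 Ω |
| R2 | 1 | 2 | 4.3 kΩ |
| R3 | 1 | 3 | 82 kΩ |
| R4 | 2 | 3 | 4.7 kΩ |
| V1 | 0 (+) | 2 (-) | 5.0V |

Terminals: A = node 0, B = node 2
Nodal analysis, taking node 2 as the 0 V reference.
Source V1 fixes V_0 = 5 V.
KCL at each unknown node (sum of currents leaving = 0; resistances in Ω):
  Node 1: (V_1 - 5)/11 + (V_1 - 0)/4300 + (V_1 - V_3)/82000 = 0
  Node 3: (V_3 - V_1)/82000 + (V_3 - 0)/4700 = 0
Collecting terms (coefficients in siemens):
  0.09115·V_1 - 0.0000122·V_3 = 0.4545
  0.000225·V_3 - 0.0000122·V_1 = 0
Determinant D = (0.09115)(0.000225) - (-0.0000122)(-0.0000122) = 0.00002051
V_1 = [(0.4545)(0.000225) - (-0.0000122)(0)]/D = 4.987 V
V_3 = [(0.09115)(0) - (0.4545)(-0.0000122)]/D = 0.2703 V
Power in each resistor, P = (ΔV)²/R:
  P_R1 = (5 - 4.987)²/11 = 0.0000163 W
  P_R2 = (4.987 - 0)²/4300 = 0.005783 W
  P_R3 = (4.987 - 0.2703)²/82000 = 0.0002713 W
  P_R4 = (0 - 0.2703)²/4700 = 0.00001555 W
P_total = P_R1 + P_R2 + P_R3 + P_R4 = 0.006086 W

Final answer: 0.006086 W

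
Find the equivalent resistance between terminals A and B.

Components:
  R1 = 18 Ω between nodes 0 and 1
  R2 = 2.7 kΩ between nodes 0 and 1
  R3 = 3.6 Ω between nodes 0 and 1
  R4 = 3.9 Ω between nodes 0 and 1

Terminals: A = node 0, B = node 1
Reduce the network between node 0 (A) and node 1 (B) by series/parallel combination:
  Rp1 = R1 ‖ R2 ‖ R3 ‖ R4 (parallel, all between nodes 0 and 1) = 1/(1/18 + 1/2700 + 1/3.6 + 1/3.9) = 1.695 Ω
R_eq = 1.695 Ω

Final answer: 1.695 Ω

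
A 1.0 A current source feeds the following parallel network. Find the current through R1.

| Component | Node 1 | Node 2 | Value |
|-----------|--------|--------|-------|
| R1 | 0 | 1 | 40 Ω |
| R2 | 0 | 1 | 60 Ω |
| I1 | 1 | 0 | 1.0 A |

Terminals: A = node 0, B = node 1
All resistors sit directly between nodes 0 and 1, so they are in parallel and share one voltage V; the full source current 1 A splits among them.
1/R_par = 1/40 + 1/60 = 0.04167 S  =>  R_par = 24 Ω
V = I × R_par = 1 × 24 = 24 V
I_R1 = V/R1 = 24/40 = 0.6 A

Final answer: 0.6 A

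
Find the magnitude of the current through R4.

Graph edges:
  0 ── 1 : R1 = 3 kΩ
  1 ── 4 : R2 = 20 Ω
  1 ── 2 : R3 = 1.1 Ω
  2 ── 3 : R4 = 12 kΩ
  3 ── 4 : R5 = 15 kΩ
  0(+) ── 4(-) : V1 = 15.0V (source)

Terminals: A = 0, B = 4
Nodal analysis, taking node 4 as the 0 V reference.
Source V1 fixes V_0 = 15 V.
KCL at each unknown node (sum of currents leaving = 0; resistances in Ω):
  Node 1: (V_1 - 15)/3000 + (V_1 - 0)/20 + (V_1 - V_2)/1.1 = 0
  Node 2: (V_2 - V_1)/1.1 + (V_2 - V_3)/12000 = 0
  Node 3: (V_3 - V_2)/12000 + (V_3 - 0)/15000 = 0
Collecting terms (coefficients in siemens):
  0.9594·V_1 - 0.9091·V_2 = 0.005
  0.9092·V_2 - 0.9091·V_1 - 0.00008333·V_3 = 0
  0.00015·V_3 - 0.00008333·V_2 = 0
Solving these 3 simultaneous equations (Gaussian elimination) gives:
  V_1 = 0.09926 V, V_2 = 0.09926 V, V_3 = 0.05514 V
I_R4 = (V_2 - V_3)/R4 = (0.09926 - 0.05514)/12000 = 0.000003676 A
|I_R4| = 0.000003676 A

Final answer: |I_R4| = 3.676e-06 A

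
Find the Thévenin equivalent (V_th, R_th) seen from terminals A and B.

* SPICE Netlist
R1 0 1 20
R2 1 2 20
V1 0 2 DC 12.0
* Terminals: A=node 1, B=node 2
Step 1 — V_th is the open-circuit voltage V_A - V_B (nothing connected across the terminals).
Nodal analysis, taking node 2 as the 0 V reference.
Source V1 fixes V_0 = 12 V.
KCL at each unknown node (sum of currents leaving = 0; resistances in Ω):
  Node 1: (V_1 - 12)/20 + (V_1 - 0)/20 = 0
Collecting terms: 0.1 × V_1 = 0.6  =>  V_1 = 6 V
V_th = V_1 - V_2 = 6 - 0 = 6 V
Step 2 — R_th: zero the source — replace V1 by a short circuit (node 2 merges into node 0) — and find the resistance seen between A (node 1) and B (node 0).
Reduce the network between node 1 (A) and node 0 (B) by series/parallel combination:
  Rp1 = R1 ‖ R2 (parallel, both between nodes 0 and 1) = 1/(1/20 + 1/20) = 10 Ω
R_th = 10 Ω

Final answer: V_th = 6 V, R_th = 10 Ω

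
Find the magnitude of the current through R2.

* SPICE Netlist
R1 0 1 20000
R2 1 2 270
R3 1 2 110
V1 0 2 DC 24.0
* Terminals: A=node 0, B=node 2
Nodal analysis, taking node 2 as the 0 V reference.
Source V1 fixes V_0 = 24 V.
KCL at each unknown node (sum of currents leaving = 0; resistances in Ω):
  Node 1: (V_1 - 24)/20000 + (V_1 - 0)/270 + (V_1 - 0)/110 = 0
Collecting terms: 0.01284 × V_1 = 0.0012  =>  V_1 = 0.09342 V
I_R2 = (V_1 - V_2)/R2 = (0.09342 - 0)/270 = 0.000346 A
|I_R2| = 0.000346 A

Final answer: |I_R2| = 0.000346 A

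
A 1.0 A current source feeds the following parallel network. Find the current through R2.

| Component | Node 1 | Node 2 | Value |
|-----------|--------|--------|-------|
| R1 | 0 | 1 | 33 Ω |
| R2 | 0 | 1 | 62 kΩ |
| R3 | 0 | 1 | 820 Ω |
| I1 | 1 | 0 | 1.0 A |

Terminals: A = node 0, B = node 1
All resistors sit directly between nodes 0 and 1, so they are in parallel and share one voltage V; the full source current 1 A splits among them.
1/R_par = 1/33 + 1/62000 + 1/820 = 0.03154 S  =>  R_par = 31.71 Ω
V = I × R_par = 1 × 31.71 = 31.71 V
I_R2 = V/R2 = 31.71/62000 = 0.0005114 A

Final answer: 0.0005114 A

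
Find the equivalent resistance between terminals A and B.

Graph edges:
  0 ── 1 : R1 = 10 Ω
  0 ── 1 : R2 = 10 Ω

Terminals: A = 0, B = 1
Reduce the network between node 0 (A) and node 1 (B) by series/parallel combination:
  Rp1 = R1 ‖ R2 (parallel, both between nodes 0 and 1) = 1/(1/10 + 1/10) = 5 Ω
R_eq = 5 Ω

Final answer: 5 Ω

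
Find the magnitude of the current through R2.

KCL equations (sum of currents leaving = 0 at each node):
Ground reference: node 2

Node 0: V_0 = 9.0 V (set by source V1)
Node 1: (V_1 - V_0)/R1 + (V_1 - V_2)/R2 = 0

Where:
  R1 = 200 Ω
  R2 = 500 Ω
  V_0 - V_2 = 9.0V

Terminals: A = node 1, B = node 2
Nodal analysis, taking node 2 as the 0 V reference.
Source V1 fixes V_0 = 9 V.
KCL at each unknown node (sum of currents leaving = 0; resistances in Ω):
  Node 1: (V_1 - 9)/200 + (V_1 - 0)/500 = 0
Collecting terms: 0.007 × V_1 = 0.045  =>  V_1 = 6.429 V
I_R2 = (V_1 - V_2)/R2 = (6.429 - 0)/500 = 0.01286 A
|I_R2| = 0.01286 A

Final answer: |I_R2| = 0.01286 A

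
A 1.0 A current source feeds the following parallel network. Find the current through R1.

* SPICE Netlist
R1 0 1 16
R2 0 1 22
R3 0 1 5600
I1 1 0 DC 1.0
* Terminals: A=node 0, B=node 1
All resistors sit directly between nodes 0 and 1, so they are in parallel and share one voltage V; the full source current 1 A splits among them.
1/R_par = 1/16 + 1/22 + 1/5600 = 0.1081 S  =>  R_par = 9.248 Ω
V = I × R_par = 1 × 9.248 = 9.248 V
I_R1 = V/R1 = 9.248/16 = 0.578 A

Final answer: 0.578 A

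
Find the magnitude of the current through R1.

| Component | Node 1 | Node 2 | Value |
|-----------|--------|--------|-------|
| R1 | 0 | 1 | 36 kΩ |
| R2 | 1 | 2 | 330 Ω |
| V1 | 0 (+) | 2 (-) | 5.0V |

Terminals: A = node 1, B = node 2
Nodal analysis, taking node 2 as the 0 V reference.
Source V1 fixes V_0 = 5 V.
KCL at each unknown node (sum of currents leaving = 0; resistances in Ω):
  Node 1: (V_1 - 5)/36000 + (V_1 - 0)/330 = 0
Collecting terms: 0.003058 × V_1 = 0.0001389  =>  V_1 = 0.04542 V
I_R1 = (V_0 - V_1)/R1 = (5 - 0.04542)/36000 = 0.0001376 A
|I_R1| = 0.0001376 A

Final answer: |I_R1| = 0.0001376 A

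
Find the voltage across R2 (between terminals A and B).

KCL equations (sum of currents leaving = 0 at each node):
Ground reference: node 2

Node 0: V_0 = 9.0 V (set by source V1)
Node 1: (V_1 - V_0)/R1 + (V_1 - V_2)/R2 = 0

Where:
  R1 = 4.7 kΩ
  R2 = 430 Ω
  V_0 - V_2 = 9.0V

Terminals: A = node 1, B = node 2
R1 and R2 are in series across V1 (node 0 → node 1 → node 2), and the output A–B is taken across R2, so this is a voltage divider.
Series current: I = V1/(R1 + R2) = 9/(4700 + 430) = 9/5130 = 0.001754 A
V_R2 = I × R2 = V1 × R2/(R1 + R2) = 9 × 430/5130 = 0.7544 V

Final answer: 0.7544 V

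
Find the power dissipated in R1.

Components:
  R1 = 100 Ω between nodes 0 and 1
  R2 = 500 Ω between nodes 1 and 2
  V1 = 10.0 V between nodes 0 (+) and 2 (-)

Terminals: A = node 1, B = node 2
Nodal analysis, taking node 2 as the 0 V reference.
Source V1 fixes V_0 = 10 V.
KCL at each unknown node (sum of currents leaving = 0; resistances in Ω):
  Node 1: (V_1 - 10)/100 + (V_1 - 0)/500 = 0
Collecting terms: 0.012 × V_1 = 0.1  =>  V_1 = 8.333 V
I_R1 = (V_0 - V_1)/R1 = (10 - 8.333)/100 = 0.01667 A
P_R1 = I_R1² × R1 = (0.01667)² × 100 = 0.02778 W

Final answer: 0.02778 W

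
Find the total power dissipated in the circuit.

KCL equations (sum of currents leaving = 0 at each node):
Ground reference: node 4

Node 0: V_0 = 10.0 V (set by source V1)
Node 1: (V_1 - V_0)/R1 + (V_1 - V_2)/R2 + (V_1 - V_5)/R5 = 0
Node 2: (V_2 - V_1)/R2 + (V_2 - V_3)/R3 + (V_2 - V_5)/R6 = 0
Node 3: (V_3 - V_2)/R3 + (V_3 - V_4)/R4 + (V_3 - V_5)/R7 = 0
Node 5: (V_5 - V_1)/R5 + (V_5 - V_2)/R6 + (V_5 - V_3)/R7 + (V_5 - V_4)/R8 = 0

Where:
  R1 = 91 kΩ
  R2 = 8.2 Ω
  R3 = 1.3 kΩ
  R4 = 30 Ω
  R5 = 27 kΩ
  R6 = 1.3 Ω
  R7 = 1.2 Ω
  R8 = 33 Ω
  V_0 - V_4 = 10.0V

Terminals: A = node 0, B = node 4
Nodal analysis, taking node 4 as the 0 V reference.
Source V1 fixes V_0 = 10 V.
KCL at each unknown node (sum of currents leaving = 0; resistances in Ω):
  Node 1: (V_1 - 10)/91000 + (V_1 - V_2)/8.2 + (V_1 - V_5)/27000 = 0
  Node 2: (V_2 - V_1)/8.2 + (V_2 - V_3)/1300 + (V_2 - V_5)/1.3 = 0
  Node 3: (V_3 - V_2)/1300 + (V_3 - 0)/30 + (V_3 - V_5)/1.2 = 0
  Node 5: (V_5 - V_1)/27000 + (V_5 - V_2)/1.3 + (V_5 - V_3)/1.2 + (V_5 - 0)/33 = 0
Collecting terms (coefficients in siemens):
  0.122·V_1 - 0.122·V_2 - 0.00003704·V_5 = 0.0001099
  0.892·V_2 - 0.122·V_1 - 0.0007692·V_3 - 0.7692·V_5 = 0
  0.8674·V_3 - 0.0007692·V_2 - 0.8333·V_5 = 0
  1.633·V_5 - 0.00003704·V_1 - 0.7692·V_2 - 0.8333·V_3 = 0
Solving these 4 simultaneous equations (Gaussian elimination) gives:
  V_1 = 0.002805 V, V_2 = 0.001904 V, V_3 = 0.001694 V, V_5 = 0.001762 V
Power in each resistor, P = (ΔV)²/R:
  P_R1 = (10 - 0.002805)²/91000 = 0.001098 W
  P_R2 = (0.002805 - 0.001904)²/8.2 = 0.0000000989 W
  P_R3 = (0.001904 - 0.001694)²/1300 = 0.00000000003397 W
  P_R4 = (0.001694 - 0)²/30 = 0.00000009568 W
  P_R5 = (0.002805 - 0.001762)²/27000 = 0.0000000000403 W
  P_R6 = (0.001904 - 0.001762)²/1.3 = 0.00000001563 W
  P_R7 = (0.001694 - 0.001762)²/1.2 = 0.000000003805 W
  P_R8 = (0 - 0.001762)²/33 = 0.00000009405 W
P_total = P_R1 + P_R2 + P_R3 + P_R4 + P_R5 + P_R6 + P_R7 + P_R8 = 0.001099 W

Final answer: 0.001099 W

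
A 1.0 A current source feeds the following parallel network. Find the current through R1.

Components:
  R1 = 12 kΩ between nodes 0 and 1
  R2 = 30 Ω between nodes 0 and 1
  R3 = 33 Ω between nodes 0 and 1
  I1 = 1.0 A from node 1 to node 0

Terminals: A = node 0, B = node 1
All resistors sit directly between nodes 0 and 1, so they are in parallel and share one voltage V; the full source current 1 A splits among them.
1/R_par = 1/12000 + 1/30 + 1/33 = 0.06372 S  =>  R_par = 15.69 Ω
V = I × R_par = 1 × 15.69 = 15.69 V
I_R1 = V/R1 = 15.69/12000 = 0.001308 A

Final answer: 0.001308 A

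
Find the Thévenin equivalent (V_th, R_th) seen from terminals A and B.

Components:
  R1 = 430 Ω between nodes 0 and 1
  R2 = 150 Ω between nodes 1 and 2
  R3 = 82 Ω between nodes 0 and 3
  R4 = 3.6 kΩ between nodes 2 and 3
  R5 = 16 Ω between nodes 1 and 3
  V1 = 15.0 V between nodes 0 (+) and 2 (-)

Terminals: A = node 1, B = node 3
Step 1 — V_th is the open-circuit voltage V_A - V_B (nothing connected across the terminals).
Nodal analysis, taking node 2 as the 0 V reference.
Source V1 fixes V_0 = 15 V.
KCL at each unknown node (sum of currents leaving = 0; resistances in Ω):
  Node 1: (V_1 - 15)/430 + (V_1 - 0)/150 + (V_1 - V_3)/16 = 0
  Node 3: (V_3 - 15)/82 + (V_3 - 0)/3600 + (V_3 - V_1)/16 = 0
Collecting terms (coefficients in siemens):
  0.07149·V_1 - 0.0625·V_3 = 0.03488
  0.07497·V_3 - 0.0625·V_1 = 0.1829
Determinant D = (0.07149)(0.07497) - (-0.0625)(-0.0625) = 0.001454
V_1 = [(0.03488)(0.07497) - (-0.0625)(0.1829)]/D = 9.664 V
V_3 = [(0.07149)(0.1829) - (0.03488)(-0.0625)]/D = 10.5 V
V_th = V_1 - V_3 = 9.664 - 10.5 = -0.8322 V
Step 2 — R_th: zero the source — replace V1 by a short circuit (node 2 merges into node 0) — and find the resistance seen between A (node 1) and B (node 3).
Reduce the network between node 1 (A) and node 3 (B) by series/parallel combination:
  Rp1 = R1 ‖ R2 (parallel, both between nodes 0 and 1) = 1/(1/430 + 1/150) = 111.2 Ω
  Rp2 = R3 ‖ R4 (parallel, both between nodes 0 and 3) = 1/(1/82 + 1/3600) = 80.17 Ω
  Rs1 = Rp1 + Rp2 (series, joined only at node 0) = 111.2 + 80.17 = 191.4 Ω
  Rp3 = R5 ‖ Rs1 (parallel, both between nodes 1 and 3) = 1/(1/16 + 1/191.4) = 14.77 Ω
R_th = 14.77 Ω

Final answer: V_th = -0.8322 V, R_th = 14.77 Ω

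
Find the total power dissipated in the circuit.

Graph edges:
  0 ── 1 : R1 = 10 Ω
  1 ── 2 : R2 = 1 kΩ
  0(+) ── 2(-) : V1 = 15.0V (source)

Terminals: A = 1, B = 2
Nodal analysis, taking node 2 as the 0 V reference.
Source V1 fixes V_0 = 15 V.
KCL at each unknown node (sum of currents leaving = 0; resistances in Ω):
  Node 1: (V_1 - 15)/10 + (V_1 - 0)/1000 = 0
Collecting terms: 0.101 × V_1 = 1.5  =>  V_1 = 14.85 V
Power in each resistor, P = (ΔV)²/R:
  P_R1 = (15 - 14.85)²/10 = 0.002206 W
  P_R2 = (14.85 - 0)²/1000 = 0.2206 W
P_total = P_R1 + P_R2 = 0.2228 W

Final answer: 0.2228 W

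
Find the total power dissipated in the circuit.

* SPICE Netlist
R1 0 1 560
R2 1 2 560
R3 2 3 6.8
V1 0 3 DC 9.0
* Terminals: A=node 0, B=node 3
Nodal analysis, taking node 3 as the 0 V reference.
Source V1 fixes V_0 = 9 V.
KCL at each unknown node (sum of currents leaving = 0; resistances in Ω):
  Node 1: (V_1 - 9)/560 + (V_1 - V_2)/560 = 0
  Node 2: (V_2 - V_1)/560 + (V_2 - 0)/6.8 = 0
Collecting terms (coefficients in siemens):
  0.003571·V_1 - 0.001786·V_2 = 0.01607
  0.1488·V_2 - 0.001786·V_1 = 0
Determinant D = (0.003571)(0.1488) - (-0.001786)(-0.001786) = 0.0005284
V_1 = [(0.01607)(0.1488) - (-0.001786)(0)]/D = 4.527 V
V_2 = [(0.003571)(0) - (0.01607)(-0.001786)]/D = 0.05431 V
Power in each resistor, P = (ΔV)²/R:
  P_R1 = (9 - 4.527)²/560 = 0.03573 W
  P_R2 = (4.527 - 0.05431)²/560 = 0.03573 W
  P_R3 = (0.05431 - 0)²/6.8 = 0.0004338 W
P_total = P_R1 + P_R2 + P_R3 = 0.07188 W

Final answer: 0.07188 W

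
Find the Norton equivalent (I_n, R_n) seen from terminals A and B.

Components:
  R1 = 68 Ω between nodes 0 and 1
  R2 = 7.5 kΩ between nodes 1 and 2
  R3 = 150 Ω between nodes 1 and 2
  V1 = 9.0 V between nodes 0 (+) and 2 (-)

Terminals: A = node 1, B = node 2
Find the Thévenin equivalent first; then I_n = V_th/R_th and R_n = R_th.
Step 1 — V_th is the open-circuit voltage V_A - V_B (nothing connected across the terminals).
Nodal analysis, taking node 2 as the 0 V reference.
Source V1 fixes V_0 = 9 V.
KCL at each unknown node (sum of currents leaving = 0; resistances in Ω):
  Node 1: (V_1 - 9)/68 + (V_1 - 0)/7500 + (V_1 - 0)/150 = 0
Collecting terms: 0.02151 × V_1 = 0.1324  =>  V_1 = 6.154 V
V_th = V_1 - V_2 = 6.154 - 0 = 6.154 V
Step 2 — R_th: zero the source — replace V1 by a short circuit (node 2 merges into node 0) — and find the resistance seen between A (node 1) and B (node 0).
Reduce the network between node 1 (A) and node 0 (B) by series/parallel combination:
  Rp1 = R1 ‖ R2 ‖ R3 (parallel, all between nodes 0 and 1) = 1/(1/68 + 1/7500 + 1/150) = 46.5 Ω
R_th = 46.5 Ω
I_n = V_th/R_th = 6.154/46.5 = 0.1324 A, and R_n = R_th = 46.5 Ω

Final answer: I_n = 0.1324 A, R_n = 46.5 Ω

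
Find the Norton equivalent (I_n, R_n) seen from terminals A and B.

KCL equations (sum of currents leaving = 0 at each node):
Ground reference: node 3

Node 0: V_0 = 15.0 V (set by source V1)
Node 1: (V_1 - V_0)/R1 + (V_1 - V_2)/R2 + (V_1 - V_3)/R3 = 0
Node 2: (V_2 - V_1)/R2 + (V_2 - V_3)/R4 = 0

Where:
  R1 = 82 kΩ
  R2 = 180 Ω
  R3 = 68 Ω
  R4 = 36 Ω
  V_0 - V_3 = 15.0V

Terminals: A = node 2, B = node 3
Find the Thévenin equivalent first; then I_n = V_th/R_th and R_n = R_th.
Step 1 — V_th is the open-circuit voltage V_A - V_B (nothing connected across the terminals).
Nodal analysis, taking node 3 as the 0 V reference.
Source V1 fixes V_0 = 15 V.
KCL at each unknown node (sum of currents leaving = 0; resistances in Ω):
  Node 1: (V_1 - 15)/82000 + (V_1 - V_2)/180 + (V_1 - 0)/68 = 0
  Node 2: (V_2 - V_1)/180 + (V_2 - 0)/36 = 0
Collecting terms (coefficients in siemens):
  0.02027·V_1 - 0.005556·V_2 = 0.0001829
  0.03333·V_2 - 0.005556·V_1 = 0
Determinant D = (0.02027)(0.03333) - (-0.005556)(-0.005556) = 0.0006449
V_1 = [(0.0001829)(0.03333) - (-0.005556)(0)]/D = 0.009455 V
V_2 = [(0.02027)(0) - (0.0001829)(-0.005556)]/D = 0.001576 V
V_th = V_2 - V_3 = 0.001576 - 0 = 0.001576 V
Step 2 — R_th: zero the source — replace V1 by a short circuit (node 3 merges into node 0) — and find the resistance seen between A (node 2) and B (node 0).
Reduce the network between node 2 (A) and node 0 (B) by series/parallel combination:
  Rp1 = R1 ‖ R3 (parallel, both between nodes 0 and 1) = 1/(1/82000 + 1/68) = 67.94 Ω
  Rs1 = R2 + Rp1 (series, joined only at node 1) = 180 + 67.94 = 247.9 Ω
  Rp2 = R4 ‖ Rs1 (parallel, both between nodes 0 and 2) = 1/(1/36 + 1/247.9) = 31.44 Ω
R_th = 31.44 Ω
I_n = V_th/R_th = 0.001576/31.44 = 0.00005013 A, and R_n = R_th = 31.44 Ω

Final answer: I_n = 5.013e-05 A, R_n = 31.44 Ω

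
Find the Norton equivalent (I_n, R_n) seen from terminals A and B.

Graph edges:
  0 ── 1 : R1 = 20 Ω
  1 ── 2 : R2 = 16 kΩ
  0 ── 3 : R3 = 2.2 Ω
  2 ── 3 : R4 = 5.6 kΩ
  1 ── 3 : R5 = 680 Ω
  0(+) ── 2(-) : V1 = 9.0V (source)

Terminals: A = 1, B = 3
Find the Thévenin equivalent first; then I_n = V_th/R_th and R_n = R_th.
Step 1 — V_th is the open-circuit voltage V_A - V_B (nothing connected across the terminals).
Nodal analysis, taking node 2 as the 0 V reference.
Source V1 fixes V_0 = 9 V.
KCL at each unknown node (sum of currents leaving = 0; resistances in Ω):
  Node 1: (V_1 - 9)/20 + (V_1 - 0)/16000 + (V_1 - V_3)/680 = 0
  Node 3: (V_3 - 9)/2.2 + (V_3 - 0)/5600 + (V_3 - V_1)/680 = 0
Collecting terms (coefficients in siemens):
  0.05153·V_1 - 0.001471·V_3 = 0.45
  0.4562·V_3 - 0.001471·V_1 = 4.091
Determinant D = (0.05153)(0.4562) - (-0.001471)(-0.001471) = 0.02351
V_1 = [(0.45)(0.4562) - (-0.001471)(4.091)]/D = 8.989 V
V_3 = [(0.05153)(4.091) - (0.45)(-0.001471)]/D = 8.996 V
V_th = V_1 - V_3 = 8.989 - 8.996 = -0.007458 V
Step 2 — R_th: zero the source — replace V1 by a short circuit (node 2 merges into node 0) — and find the resistance seen between A (node 1) and B (node 3).
Reduce the network between node 1 (A) and node 3 (B) by series/parallel combination:
  Rp1 = R1 ‖ R2 (parallel, both between nodes 0 and 1) = 1/(1/20 + 1/16000) = 19.98 Ω
  Rp2 = R3 ‖ R4 (parallel, both between nodes 0 and 3) = 1/(1/2.2 + 1/5600) = 2.199 Ω
  Rs1 = Rp1 + Rp2 (series, joined only at node 0) = 19.98 + 2.199 = 22.17 Ω
  Rp3 = R5 ‖ Rs1 (parallel, both between nodes 1 and 3) = 1/(1/680 + 1/22.17) = 21.47 Ω
R_th = 21.47 Ω
I_n = V_th/R_th = -0.007458/21.47 = -0.0003473 A, and R_n = R_th = 21.47 Ω

Final answer: I_n = -0.0003473 A, R_n = 21.47 Ω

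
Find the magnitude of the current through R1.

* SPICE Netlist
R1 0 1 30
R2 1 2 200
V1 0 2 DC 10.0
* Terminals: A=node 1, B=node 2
Nodal analysis, taking node 2 as the 0 V reference.
Source V1 fixes V_0 = 10 V.
KCL at each unknown node (sum of currents leaving = 0; resistances in Ω):
  Node 1: (V_1 - 10)/30 + (V_1 - 0)/200 = 0
Collecting terms: 0.03833 × V_1 = 0.3333  =>  V_1 = 8.696 V
I_R1 = (V_0 - V_1)/R1 = (10 - 8.696)/30 = 0.04348 A
|I_R1| = 0.04348 A

Final answer: |I_R1| = 0.04348 A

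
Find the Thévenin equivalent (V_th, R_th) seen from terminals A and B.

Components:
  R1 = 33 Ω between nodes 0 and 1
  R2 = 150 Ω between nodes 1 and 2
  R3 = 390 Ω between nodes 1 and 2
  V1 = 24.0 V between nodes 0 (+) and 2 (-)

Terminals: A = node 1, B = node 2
Step 1 — V_th is the open-circuit voltage V_A - V_B (nothing connected across the terminals).
Nodal analysis, taking node 2 as the 0 V reference.
Source V1 fixes V_0 = 24 V.
KCL at each unknown node (sum of currents leaving = 0; resistances in Ω):
  Node 1: (V_1 - 24)/33 + (V_1 - 0)/150 + (V_1 - 0)/390 = 0
Collecting terms: 0.03953 × V_1 = 0.7273  =>  V_1 = 18.4 V
V_th = V_1 - V_2 = 18.4 - 0 = 18.4 V
Step 2 — R_th: zero the source — replace V1 by a short circuit (node 2 merges into node 0) — and find the resistance seen between A (node 1) and B (node 0).
Reduce the network between node 1 (A) and node 0 (B) by series/parallel combination:
  Rp1 = R1 ‖ R2 ‖ R3 (parallel, all between nodes 0 and 1) = 1/(1/33 + 1/150 + 1/390) = 25.29 Ω
R_th = 25.29 Ω

Final answer: V_th = 18.4 V, R_th = 25.29 Ω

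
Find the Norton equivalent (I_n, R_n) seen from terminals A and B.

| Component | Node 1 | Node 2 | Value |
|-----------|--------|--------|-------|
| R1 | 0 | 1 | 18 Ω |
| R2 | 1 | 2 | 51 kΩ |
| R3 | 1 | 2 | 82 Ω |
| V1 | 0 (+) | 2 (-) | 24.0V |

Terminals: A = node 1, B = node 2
Find the Thévenin equivalent first; then I_n = V_th/R_th and R_n = R_th.
Step 1 — V_th is the open-circuit voltage V_A - V_B (nothing connected across the terminals).
Nodal analysis, taking node 2 as the 0 V reference.
Source V1 fixes V_0 = 24 V.
KCL at each unknown node (sum of currents leaving = 0; resistances in Ω):
  Node 1: (V_1 - 24)/18 + (V_1 - 0)/51000 + (V_1 - 0)/82 = 0
Collecting terms: 0.06777 × V_1 = 1.333  =>  V_1 = 19.67 V
V_th = V_1 - V_2 = 19.67 - 0 = 19.67 V
Step 2 — R_th: zero the source — replace V1 by a short circuit (node 2 merges into node 0) — and find the resistance seen between A (node 1) and B (node 0).
Reduce the network between node 1 (A) and node 0 (B) by series/parallel combination:
  Rp1 = R1 ‖ R2 ‖ R3 (parallel, all between nodes 0 and 1) = 1/(1/18 + 1/51000 + 1/82) = 14.76 Ω
R_th = 14.76 Ω
I_n = V_th/R_th = 19.67/14.76 = 1.333 A, and R_n = R_th = 14.76 Ω

Final answer: I_n = 1.333 A, R_n = 14.76 Ω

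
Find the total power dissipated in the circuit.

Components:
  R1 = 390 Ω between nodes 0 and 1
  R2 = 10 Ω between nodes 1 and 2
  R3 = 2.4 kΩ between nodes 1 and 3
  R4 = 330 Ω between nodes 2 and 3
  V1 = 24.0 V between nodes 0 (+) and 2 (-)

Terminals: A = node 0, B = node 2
Nodal analysis, taking node 2 as the 0 V reference.
Source V1 fixes V_0 = 24 V.
KCL at each unknown node (sum of currents leaving = 0; resistances in Ω):
  Node 1: (V_1 - 24)/390 + (V_1 - 0)/10 + (V_1 - V_3)/2400 = 0
  Node 3: (V_3 - V_1)/2400 + (V_3 - 0)/330 = 0
Collecting terms (coefficients in siemens):
  0.103·V_1 - 0.0004167·V_3 = 0.06154
  0.003447·V_3 - 0.0004167·V_1 = 0
Determinant D = (0.103)(0.003447) - (-0.0004167)(-0.0004167) = 0.0003548
V_1 = [(0.06154)(0.003447) - (-0.0004167)(0)]/D = 0.5979 V
V_3 = [(0.103)(0) - (0.06154)(-0.0004167)]/D = 0.07227 V
Power in each resistor, P = (ΔV)²/R:
  P_R1 = (24 - 0.5979)²/390 = 1.404 W
  P_R2 = (0.5979 - 0)²/10 = 0.03574 W
  P_R3 = (0.5979 - 0.07227)²/2400 = 0.0001151 W
  P_R4 = (0 - 0.07227)²/330 = 0.00001583 W
P_total = P_R1 + P_R2 + P_R3 + P_R4 = 1.44 W

Final answer: 1.44 W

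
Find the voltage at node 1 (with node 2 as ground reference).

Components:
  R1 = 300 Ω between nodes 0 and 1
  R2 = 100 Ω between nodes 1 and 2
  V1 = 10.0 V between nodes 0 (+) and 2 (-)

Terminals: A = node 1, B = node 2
Nodal analysis, taking node 2 as the 0 V reference.
Source V1 fixes V_0 = 10 V.
KCL at each unknown node (sum of currents leaving = 0; resistances in Ω):
  Node 1: (V_1 - 10)/300 + (V_1 - 0)/100 = 0
Collecting terms: 0.01333 × V_1 = 0.03333  =>  V_1 = 2.5 V
The requested potential is V_1 = 2.5 V.

Final answer: V_1 = 2.5 V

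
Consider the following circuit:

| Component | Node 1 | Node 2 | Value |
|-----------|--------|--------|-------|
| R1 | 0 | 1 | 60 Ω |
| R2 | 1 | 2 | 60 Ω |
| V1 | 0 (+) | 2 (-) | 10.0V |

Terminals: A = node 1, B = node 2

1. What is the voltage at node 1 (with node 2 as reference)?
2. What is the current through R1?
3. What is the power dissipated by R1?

Nodal analysis, taking node 2 as the 0 V reference.
Source V1 fixes V_0 = 10 V.
KCL at each unknown node (sum of currents leaving = 0; resistances in Ω):
  Node 1: (V_1 - 10)/60 + (V_1 - 0)/60 = 0
Collecting terms: 0.03333 × V_1 = 0.1667  =>  V_1 = 5 V
Part 1:
  Read off the nodal solution: V_1 = 5 V
Part 2:
  I_R1 = (V_0 - V_1)/R1 = (10 - 5)/60 = 0.08333 A
  Magnitude: I_R1 = 0.08333 A
Part 3:
  I_R1 = (V_0 - V_1)/R1 = (10 - 5)/60 = 0.08333 A
  P_R1 = I_R1² × R1 = (0.08333)² × 60 = 0.4167 W

Final answers:
1. V_1 = 5 V
2. I_R1 = 0.08333 A
3. P_R1 = 0.4167 W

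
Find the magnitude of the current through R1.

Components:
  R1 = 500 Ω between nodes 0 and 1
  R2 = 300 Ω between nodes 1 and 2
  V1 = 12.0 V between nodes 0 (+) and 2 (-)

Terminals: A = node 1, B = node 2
Nodal analysis, taking node 2 as the 0 V reference.
Source V1 fixes V_0 = 12 V.
KCL at each unknown node (sum of currents leaving = 0; resistances in Ω):
  Node 1: (V_1 - 12)/500 + (V_1 - 0)/300 = 0
Collecting terms: 0.005333 × V_1 = 0.024  =>  V_1 = 4.5 V
I_R1 = (V_0 - V_1)/R1 = (12 - 4.5)/500 = 0.015 A
|I_R1| = 0.015 A

Final answer: |I_R1| = 0.015 A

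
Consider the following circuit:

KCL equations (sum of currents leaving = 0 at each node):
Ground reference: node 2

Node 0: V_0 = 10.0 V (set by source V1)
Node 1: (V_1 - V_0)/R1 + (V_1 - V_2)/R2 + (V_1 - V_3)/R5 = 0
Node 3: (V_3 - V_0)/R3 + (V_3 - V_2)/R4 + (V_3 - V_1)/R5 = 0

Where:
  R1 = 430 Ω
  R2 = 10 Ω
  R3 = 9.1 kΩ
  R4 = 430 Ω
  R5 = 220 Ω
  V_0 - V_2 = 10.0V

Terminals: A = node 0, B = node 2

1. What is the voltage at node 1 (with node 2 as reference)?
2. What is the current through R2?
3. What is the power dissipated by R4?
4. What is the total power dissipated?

Nodal analysis, taking node 2 as the 0 V reference.
Source V1 fixes V_0 = 10 V.
KCL at each unknown node (sum of currents leaving = 0; resistances in Ω):
  Node 1: (V_1 - 10)/430 + (V_1 - 0)/10 + (V_1 - V_3)/220 = 0
  Node 3: (V_3 - 10)/9100 + (V_3 - 0)/430 + (V_3 - V_1)/220 = 0
Collecting terms (coefficients in siemens):
  0.1069·V_1 - 0.004545·V_3 = 0.02326
  0.006981·V_3 - 0.004545·V_1 = 0.001099
Determinant D = (0.1069)(0.006981) - (-0.004545)(-0.004545) = 0.0007254
V_1 = [(0.02326)(0.006981) - (-0.004545)(0.001099)]/D = 0.2307 V
V_3 = [(0.1069)(0.001099) - (0.02326)(-0.004545)]/D = 0.3076 V
Part 1:
  Read off the nodal solution: V_1 = 0.2307 V
Part 2:
  I_R2 = (V_1 - V_2)/R2 = (0.2307 - 0)/10 = 0.02307 A
  Magnitude: I_R2 = 0.02307 A
Part 3:
  I_R4 = (V_2 - V_3)/R4 = (0 - 0.3076)/430 = -0.0007154 A
  P_R4 = I_R4² × R4 = (-0.0007154)² × 430 = 0.0002201 W
Part 4:
  Power in each resistor, P = (ΔV)²/R:
    P_R1 = (10 - 0.2307)²/430 = 0.222 W
    P_R2 = (0.2307 - 0)²/10 = 0.005322 W
    P_R3 = (10 - 0.3076)²/9100 = 0.01032 W
    P_R4 = (0 - 0.3076)²/430 = 0.0002201 W
    P_R5 = (0.2307 - 0.3076)²/220 = 0.0000269 W
  P_total = P_R1 + P_R2 + P_R3 + P_R4 + P_R5 = 0.2378 W

Final answers:
1. V_1 = 0.2307 V
2. I_R2 = 0.02307 A
3. P_R4 = 0.0002201 W
4. P_total = 0.2378 W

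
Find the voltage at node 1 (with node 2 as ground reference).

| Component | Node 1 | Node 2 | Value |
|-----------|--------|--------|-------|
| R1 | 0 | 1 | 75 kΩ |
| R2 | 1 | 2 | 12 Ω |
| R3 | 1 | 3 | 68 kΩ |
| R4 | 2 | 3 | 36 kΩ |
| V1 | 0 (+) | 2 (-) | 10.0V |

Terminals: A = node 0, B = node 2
Nodal analysis, taking node 2 as the 0 V reference.
Source V1 fixes V_0 = 10 V.
KCL at each unknown node (sum of currents leaving = 0; resistances in Ω):
  Node 1: (V_1 - 10)/75000 + (V_1 - 0)/12 + (V_1 - V_3)/68000 = 0
  Node 3: (V_3 - V_1)/68000 + (V_3 - 0)/36000 = 0
Collecting terms (coefficients in siemens):
  0.08336·V_1 - 0.00001471·V_3 = 0.0001333
  0.00004248·V_3 - 0.00001471·V_1 = 0
Determinant D = (0.08336)(0.00004248) - (-0.00001471)(-0.00001471) = 0.000003541
V_1 = [(0.0001333)(0.00004248) - (-0.00001471)(0)]/D = 0.0016 V
V_3 = [(0.08336)(0) - (0.0001333)(-0.00001471)]/D = 0.0005537 V
The requested potential is V_1 = 0.0016 V.

Final answer: V_1 = 0.0016 V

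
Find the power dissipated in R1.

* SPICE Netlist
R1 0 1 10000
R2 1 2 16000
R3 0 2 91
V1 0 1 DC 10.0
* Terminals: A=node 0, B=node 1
Nodal analysis, taking node 1 as the 0 V reference.
Source V1 fixes V_0 = 10 V.
KCL at each unknown node (sum of currents leaving = 0; resistances in Ω):
  Node 2: (V_2 - 0)/16000 + (V_2 - 10)/91 = 0
Collecting terms: 0.01105 × V_2 = 0.1099  =>  V_2 = 9.943 V
I_R1 = (V_0 - V_1)/R1 = (10 - 0)/10000 = 0.001 A
P_R1 = I_R1² × R1 = (0.001)² × 10000 = 0.01 W

Final answer: 0.01 W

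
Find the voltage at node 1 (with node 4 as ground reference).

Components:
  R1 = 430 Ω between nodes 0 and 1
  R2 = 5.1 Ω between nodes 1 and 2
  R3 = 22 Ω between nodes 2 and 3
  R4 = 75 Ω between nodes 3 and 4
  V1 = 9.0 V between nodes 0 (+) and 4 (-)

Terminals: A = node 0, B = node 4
Nodal analysis, taking node 4 as the 0 V reference.
Source V1 fixes V_0 = 9 V.
KCL at each unknown node (sum of currents leaving = 0; resistances in Ω):
  Node 1: (V_1 - 9)/430 + (V_1 - V_2)/5.1 = 0
  Node 2: (V_2 - V_1)/5.1 + (V_2 - V_3)/22 = 0
  Node 3: (V_3 - V_2)/22 + (V_3 - 0)/75 = 0
Collecting terms (coefficients in siemens):
  0.1984·V_1 - 0.1961·V_2 = 0.02093
  0.2415·V_2 - 0.1961·V_1 - 0.04545·V_3 = 0
  0.05879·V_3 - 0.04545·V_2 = 0
Solving these 3 simultaneous equations (Gaussian elimination) gives:
  V_1 = 1.727 V, V_2 = 1.641 V, V_3 = 1.269 V
The requested potential is V_1 = 1.727 V.

Final answer: V_1 = 1.727 V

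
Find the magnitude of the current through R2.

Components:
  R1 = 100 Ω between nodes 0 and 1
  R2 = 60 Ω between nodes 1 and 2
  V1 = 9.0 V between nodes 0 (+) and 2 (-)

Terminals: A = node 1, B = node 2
Nodal analysis, taking node 2 as the 0 V reference.
Source V1 fixes V_0 = 9 V.
KCL at each unknown node (sum of currents leaving = 0; resistances in Ω):
  Node 1: (V_1 - 9)/100 + (V_1 - 0)/60 = 0
Collecting terms: 0.02667 × V_1 = 0.09  =>  V_1 = 3.375 V
I_R2 = (V_1 - V_2)/R2 = (3.375 - 0)/60 = 0.05625 A
|I_R2| = 0.05625 A

Final answer: |I_R2| = 0.05625 A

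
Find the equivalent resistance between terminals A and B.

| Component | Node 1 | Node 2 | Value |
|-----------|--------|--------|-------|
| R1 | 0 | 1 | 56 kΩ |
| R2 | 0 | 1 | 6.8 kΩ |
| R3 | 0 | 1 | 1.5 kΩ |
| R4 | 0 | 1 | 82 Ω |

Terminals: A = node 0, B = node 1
Reduce the network between node 0 (A) and node 1 (B) by series/parallel combination:
  Rp1 = R1 ‖ R2 ‖ R3 ‖ R4 (parallel, all between nodes 0 and 1) = 1/(1/56000 + 1/6800 + 1/1500 + 1/82) = 76.77 Ω
R_eq = 76.77 Ω

Final answer: 76.77 Ω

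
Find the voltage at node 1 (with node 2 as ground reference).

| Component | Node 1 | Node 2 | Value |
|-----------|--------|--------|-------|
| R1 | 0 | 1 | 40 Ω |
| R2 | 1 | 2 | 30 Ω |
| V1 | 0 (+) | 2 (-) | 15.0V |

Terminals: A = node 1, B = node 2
Nodal analysis, taking node 2 as the 0 V reference.
Source V1 fixes V_0 = 15 V.
KCL at each unknown node (sum of currents leaving = 0; resistances in Ω):
  Node 1: (V_1 - 15)/40 + (V_1 - 0)/30 = 0
Collecting terms: 0.05833 × V_1 = 0.375  =>  V_1 = 6.429 V
The requested potential is V_1 = 6.429 V.

Final answer: V_1 = 6.429 V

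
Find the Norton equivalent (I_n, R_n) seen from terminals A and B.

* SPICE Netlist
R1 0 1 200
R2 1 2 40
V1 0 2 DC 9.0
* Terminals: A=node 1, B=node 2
Find the Thévenin equivalent first; then I_n = V_th/R_th and R_n = R_th.
Step 1 — V_th is the open-circuit voltage V_A - V_B (nothing connected across the terminals).
Nodal analysis, taking node 2 as the 0 V reference.
Source V1 fixes V_0 = 9 V.
KCL at each unknown node (sum of currents leaving = 0; resistances in Ω):
  Node 1: (V_1 - 9)/200 + (V_1 - 0)/40 = 0
Collecting terms: 0.03 × V_1 = 0.045  =>  V_1 = 1.5 V
V_th = V_1 - V_2 = 1.5 - 0 = 1.5 V
Step 2 — R_th: zero the source — replace V1 by a short circuit (node 2 merges into node 0) — and find the resistance seen between A (node 1) and B (node 0).
Reduce the network between node 1 (A) and node 0 (B) by series/parallel combination:
  Rp1 = R1 ‖ R2 (parallel, both between nodes 0 and 1) = 1/(1/200 + 1/40) = 33.33 Ω
R_th = 33.33 Ω
I_n = V_th/R_th = 1.5/33.33 = 0.045 A, and R_n = R_th = 33.33 Ω

Final answer: I_n = 0.045 A, R_n = 33.33 Ω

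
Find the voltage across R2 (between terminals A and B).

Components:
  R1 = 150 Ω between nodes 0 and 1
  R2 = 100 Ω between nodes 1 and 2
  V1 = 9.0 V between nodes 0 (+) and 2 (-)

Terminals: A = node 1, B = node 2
R1 and R2 are in series across V1 (node 0 → node 1 → node 2), and the output A–B is taken across R2, so this is a voltage divider.
Series current: I = V1/(R1 + R2) = 9/(150 + 100) = 9/250 = 0.036 A
V_R2 = I × R2 = V1 × R2/(R1 + R2) = 9 × 100/250 = 3.6 V

Final answer: 3.6 V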